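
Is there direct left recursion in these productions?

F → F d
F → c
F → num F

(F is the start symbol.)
Yes, F is left-recursive

F → F d: LEFT RECURSIVE (starts with F)
F → c: starts with c
F → num F: starts with num

The grammar has direct left recursion on: F.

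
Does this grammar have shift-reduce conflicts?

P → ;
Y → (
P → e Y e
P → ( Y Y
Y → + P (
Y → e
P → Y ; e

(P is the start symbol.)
Yes — I1: [Y → ( .] vs [Y → . (]; I6: [Y → e .] vs [Y → . (]

Augment with P' → P and build the canonical LR(0) collection (I0 = CLOSURE({[P' → . P]}), then GOTO on every symbol after a dot until no new states appear). It has 17 states:
  I0: { [P → . ( Y Y], [P → . ;], [P → . Y ; e], [P → . e Y e], [P' → . P], [Y → . (], [Y → . + P (], [Y → . e] }  — shift
  I1: { [P → ( . Y Y], [Y → ( .], [Y → . (], [Y → . + P (], [Y → . e] }  — shift, reduce
  I2: { [P → . ( Y Y], [P → . ;], [P → . Y ; e], [P → . e Y e], [Y → + . P (], [Y → . (], [Y → . + P (], [Y → . e] }  — shift
  I3: { [P → ; .] }  — reduce
  I4: { [P' → P .] }  — accept
  I5: { [P → Y . ; e] }  — shift
  I6: { [P → e . Y e], [Y → . (], [Y → . + P (], [Y → . e], [Y → e .] }  — shift, reduce
  I7: { [Y → ( .] }  — reduce
  I8: { [P → e Y . e] }  — shift
  I9: { [Y → e .] }  — reduce
  I10: { [P → e Y e .] }  — reduce
  I11: { [P → Y ; . e] }  — shift
  I12: { [P → Y ; e .] }  — reduce
  I13: { [Y → + P . (] }  — shift
  I14: { [Y → + P ( .] }  — reduce
  I15: { [P → ( Y . Y], [Y → . (], [Y → . + P (], [Y → . e] }  — shift
  I16: { [P → ( Y Y .] }  — reduce

I1 contains reduce item [Y → ( .] and shift items [Y → . (], [Y → . + P (], [Y → . e] — shift-reduce conflict.
I6 contains reduce item [Y → e .] and shift items [Y → . (], [Y → . + P (], [Y → . e] — shift-reduce conflict.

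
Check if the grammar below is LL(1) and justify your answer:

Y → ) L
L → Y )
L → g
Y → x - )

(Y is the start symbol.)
A grammar is LL(1) if for each non-terminal N with multiple productions, the predict sets of those productions are pairwise disjoint, where PREDICT(N → α) = (FIRST(α) \ {ε}) ∪ (FOLLOW(N) if α ⇒* ε).

Relevant sets:
  FIRST(Y) = { ')', 'x' }

For Y:
  PREDICT(Y → ')' L) = { ')' }
  PREDICT(Y → x '-' ')') = { 'x' }
For L:
  PREDICT(L → Y ')') = { ')', 'x' }
  PREDICT(L → g) = { 'g' }

All predict sets are disjoint. The grammar IS LL(1).

Answer: Yes, the grammar is LL(1).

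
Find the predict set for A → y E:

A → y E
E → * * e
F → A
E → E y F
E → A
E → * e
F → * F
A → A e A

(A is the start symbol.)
PREDICT(A → y E) = (FIRST(RHS) \ {ε}) ∪ (FOLLOW(A) if ε ∈ FIRST(RHS), i.e. RHS ⇒* ε)
FIRST(y E) = { 'y' }
ε ∉ FIRST(y E), so FOLLOW(A) is not added.
PREDICT(A → y E) = { 'y' }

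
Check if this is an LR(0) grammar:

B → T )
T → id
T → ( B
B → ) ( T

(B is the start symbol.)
A grammar is LR(0) if no state in the canonical LR(0) collection has:
  - both a shift item (dot before a terminal) and a complete item (shift-reduce conflict), or
  - two or more complete items (reduce-reduce conflict; the accept item [B' → B .] counts as a complete item here).

Augment with B' → B and build the canonical LR(0) collection (I0 = CLOSURE({[B' → . B]}), then GOTO on every symbol after a dot until no new states appear). It has 10 states:
  I0: { [B → . ) ( T], [B → . T )], [B' → . B], [T → . ( B], [T → . id] }  — shift
  I1: { [B → . ) ( T], [B → . T )], [T → ( . B], [T → . ( B], [T → . id] }  — shift
  I2: { [B → ) . ( T] }  — shift
  I3: { [B' → B .] }  — accept
  I4: { [B → T . )] }  — shift
  I5: { [T → id .] }  — reduce
  I6: { [B → T ) .] }  — reduce
  I7: { [B → ) ( . T], [T → . ( B], [T → . id] }  — shift
  I8: { [B → ) ( T .] }  — reduce
  I9: { [T → ( B .] }  — reduce

Every state is either a pure shift/goto state or contains exactly one complete item and nothing to shift — no conflicts. The grammar is LR(0).

Answer: Yes, the grammar is LR(0)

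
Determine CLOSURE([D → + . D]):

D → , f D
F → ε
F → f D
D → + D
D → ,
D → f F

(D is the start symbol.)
To compute CLOSURE, for each item [A → α.Bβ] where B is a non-terminal, add [B → .γ] for all productions B → γ; repeat for the newly added items until nothing changes.

Start with: [D → + . D]
  [D → + . D] has the dot before D: add [D → . , f D], [D → . + D], [D → . ,], [D → . f F]
No further items can be added.

CLOSURE = { [D → + . D], [D → . + D], [D → . , f D], [D → . ,], [D → . f F] }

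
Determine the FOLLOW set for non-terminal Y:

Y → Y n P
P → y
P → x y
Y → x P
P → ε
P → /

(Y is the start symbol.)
Y is the start symbol, so $ ∈ FOLLOW(Y).
In Y → Y n P: Y is followed by n P, add FIRST(n P) \ {ε} = { 'n' }

Taking the union: FOLLOW(Y) = { $, 'n' }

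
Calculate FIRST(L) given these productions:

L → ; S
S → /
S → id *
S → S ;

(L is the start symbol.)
To compute FIRST(L), examine every production with L on the left-hand side, reading each right-hand side left to right until a non-nullable symbol is reached.

From L → ; S:
  - ';' is a terminal: add ';' and stop

Collecting: FIRST(L) = { ';' }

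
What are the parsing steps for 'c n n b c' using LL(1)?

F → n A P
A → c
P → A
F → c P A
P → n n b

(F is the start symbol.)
LL(1) parsing maintains a stack (initially the start symbol over $) and the input. At each step: if the stack top is a terminal, match it against the current input token; if it is a non-terminal N, replace it with the RHS of M[N, lookahead] (the unique production whose predict set contains the lookahead).

Stack is shown with the top on the left.

Stack      Input        Action
------------------------------
F $        c n n b c $  output F → c P A
c P A $    c n n b c $  match 'c'
P A $      n n b c $    output P → n n b
n n b A $  n n b c $    match 'n'
n b A $    n b c $      match 'n'
b A $      b c $        match 'b'
A $        c $          output A → c
c $        c $          match 'c'
$          $            accept

The string is accepted.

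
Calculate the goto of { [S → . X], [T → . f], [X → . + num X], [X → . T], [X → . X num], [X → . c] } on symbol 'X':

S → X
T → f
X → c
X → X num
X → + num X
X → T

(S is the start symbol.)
GOTO(I, 'X') = CLOSURE({ [A → αX.β] : [A → α.Xβ] ∈ I, X = 'X' })

Items with dot before 'X', with the dot advanced:
  [S → . X] → [S → X .]
  [X → . X num] → [X → X . num]
Closure adds nothing (no advanced item has the dot before a non-terminal).

GOTO = { [S → X .], [X → X . num] }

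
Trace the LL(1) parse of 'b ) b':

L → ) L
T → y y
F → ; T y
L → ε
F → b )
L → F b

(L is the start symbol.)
LL(1) parsing maintains a stack (initially the start symbol over $) and the input. At each step: if the stack top is a terminal, match it against the current input token; if it is a non-terminal N, replace it with the RHS of M[N, lookahead] (the unique production whose predict set contains the lookahead).

Stack is shown with the top on the left.

Stack    Input    Action
------------------------
L $      b ) b $  output L → F b
F b $    b ) b $  output F → b )
b ) b $  b ) b $  match 'b'
) b $    ) b $    match ')'
b $      b $      match 'b'
$        $        accept

The string is accepted.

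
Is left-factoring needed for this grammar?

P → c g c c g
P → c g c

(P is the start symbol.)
Yes, P has productions with common prefix 'c g c'

Left-factoring is needed when two productions for the same non-terminal
share a common prefix on the right-hand side.

Productions for P:
  P → c g c c g
  P → c g c

Found common prefix 'c g c' in productions for P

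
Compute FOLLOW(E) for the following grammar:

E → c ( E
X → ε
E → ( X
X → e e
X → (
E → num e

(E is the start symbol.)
To compute FOLLOW(E), find every occurrence of E on a right-hand side N → α E β: add FIRST(β) \ {ε}, and if β is empty or nullable also add FOLLOW(N). Iterate to a fixed point.

E is the start symbol, so $ ∈ FOLLOW(E).
In E → c ( E: E is at the end; this adds FOLLOW(E) to itself — nothing new

Taking the union: FOLLOW(E) = { $ }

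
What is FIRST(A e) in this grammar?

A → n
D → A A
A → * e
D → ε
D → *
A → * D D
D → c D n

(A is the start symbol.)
{ '*', 'n' }

FIRST sets of the non-terminals involved (from the grammar, by fixed-point iteration):
  FIRST(A) = { '*', 'n' }

To compute FIRST(A e), process the symbols left to right:
Symbol A is a non-terminal. Add FIRST(A) \ {ε} = { '*', 'n' }
A is not nullable (ε ∉ FIRST(A)), so stop here.
FIRST(A e) = { '*', 'n' }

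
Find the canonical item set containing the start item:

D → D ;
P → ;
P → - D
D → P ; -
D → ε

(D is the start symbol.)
{ [D → . D ;], [D → . P ; -], [D → .], [D' → . D], [P → . - D], [P → . ;] }

First, augment the grammar with D' → D
I₀ = CLOSURE({ [D' → . D] }):
  [D' → . D] has the dot before D: add [D → . D ;], [D → . P ; -], [D → .]
  [D → . P ; -] has the dot before P: add [P → . ;], [P → . - D]
No further items can be added.

I₀ = { [D → . D ;], [D → . P ; -], [D → .], [D' → . D], [P → . - D], [P → . ;] }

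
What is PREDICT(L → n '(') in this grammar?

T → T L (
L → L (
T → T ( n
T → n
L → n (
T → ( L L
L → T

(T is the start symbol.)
PREDICT(L → n '(') = (FIRST(RHS) \ {ε}) ∪ (FOLLOW(L) if ε ∈ FIRST(RHS), i.e. RHS ⇒* ε)
FIRST(n '(') = { 'n' }
ε ∉ FIRST(n '('), so FOLLOW(L) is not added.
PREDICT(L → n '(') = { 'n' }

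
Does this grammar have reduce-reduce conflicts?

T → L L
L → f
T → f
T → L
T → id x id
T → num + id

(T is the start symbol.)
A reduce-reduce conflict occurs when an LR(0) state has two complete items [A → α .] and [B → β .] — both call for a reduction, and with no lookahead the parser cannot choose between them.

Augment with T' → T and build the canonical LR(0) collection (I0 = CLOSURE({[T' → . T]}), then GOTO on every symbol after a dot until no new states appear). It has 12 states:
  I0: { [L → . f], [T → . L L], [T → . L], [T → . f], [T → . id x id], [T → . num + id], [T' → . T] }  — shift
  I1: { [L → . f], [T → L . L], [T → L .] }  — shift, reduce
  I2: { [T' → T .] }  — accept
  I3: { [L → f .], [T → f .] }  — 2 reduces
  I4: { [T → id . x id] }  — shift
  I5: { [T → num . + id] }  — shift
  I6: { [T → num + . id] }  — shift
  I7: { [T → num + id .] }  — reduce
  I8: { [T → id x . id] }  — shift
  I9: { [T → id x id .] }  — reduce
  I10: { [T → L L .] }  — reduce
  I11: { [L → f .] }  — reduce

I3 contains complete items [L → f .], [T → f .] — reduce-reduce conflict.

Answer: Yes — I3: [L → f .] vs [T → f .]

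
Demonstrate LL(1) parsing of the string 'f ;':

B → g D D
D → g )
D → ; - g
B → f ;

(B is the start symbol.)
LL(1) parsing maintains a stack (initially the start symbol over $) and the input. At each step: if the stack top is a terminal, match it against the current input token; if it is a non-terminal N, replace it with the RHS of M[N, lookahead] (the unique production whose predict set contains the lookahead).

Stack is shown with the top on the left.

Stack  Input  Action
--------------------
B $    f ; $  output B → f ;
f ; $  f ; $  match 'f'
; $    ; $    match ';'
$      $      accept

The string is accepted.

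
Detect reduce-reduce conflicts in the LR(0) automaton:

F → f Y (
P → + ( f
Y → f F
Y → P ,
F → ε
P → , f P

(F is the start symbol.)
Augment with F' → F and build the canonical LR(0) collection (I0 = CLOSURE({[F' → . F]}), then GOTO on every symbol after a dot until no new states appear). It has 15 states:
  I0: { [F → . f Y (], [F → .], [F' → . F] }  — shift, reduce
  I1: { [F' → F .] }  — accept
  I2: { [F → f . Y (], [P → . + ( f], [P → . , f P], [Y → . P ,], [Y → . f F] }  — shift
  I3: { [P → + . ( f] }  — shift
  I4: { [P → , . f P] }  — shift
  I5: { [Y → P . ,] }  — shift
  I6: { [F → f Y . (] }  — shift
  I7: { [F → . f Y (], [F → .], [Y → f . F] }  — shift, reduce
  I8: { [Y → f F .] }  — reduce
  I9: { [F → f Y ( .] }  — reduce
  I10: { [Y → P , .] }  — reduce
  I11: { [P → , f . P], [P → . + ( f], [P → . , f P] }  — shift
  I12: { [P → , f P .] }  — reduce
  I13: { [P → + ( . f] }  — shift
  I14: { [P → + ( f .] }  — reduce

No state contains more than one complete item.

Answer: No reduce-reduce conflicts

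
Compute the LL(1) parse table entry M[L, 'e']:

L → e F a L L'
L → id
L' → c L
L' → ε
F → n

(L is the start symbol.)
L → e F a L L'

To find M[L, 'e'], we find productions for L where 'e' is in the predict set (PREDICT(N → α) = (FIRST(α) \ {ε}) ∪ (FOLLOW(N) if α ⇒* ε)).

L → e F a L L': PREDICT = { 'e' }
  'e' is in predict set, so this production goes in M[L, 'e']
L → id: PREDICT = { 'id' }

M[L, 'e'] = L → e F a L L'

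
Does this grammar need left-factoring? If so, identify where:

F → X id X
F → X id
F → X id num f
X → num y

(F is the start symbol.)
Yes, F has productions with common prefix 'X id'

Left-factoring is needed when two productions for the same non-terminal
share a common prefix on the right-hand side.

Productions for F:
  F → X id X
  F → X id
  F → X id num f

Found common prefix 'X id' in productions for F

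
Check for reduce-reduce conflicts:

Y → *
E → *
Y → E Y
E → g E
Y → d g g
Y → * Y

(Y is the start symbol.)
Augment with Y' → Y and build the canonical LR(0) collection (I0 = CLOSURE({[Y' → . Y]}), then GOTO on every symbol after a dot until no new states appear). It has 12 states:
  I0: { [E → . *], [E → . g E], [Y → . * Y], [Y → . *], [Y → . E Y], [Y → . d g g], [Y' → . Y] }  — shift
  I1: { [E → * .], [E → . *], [E → . g E], [Y → * . Y], [Y → * .], [Y → . * Y], [Y → . *], [Y → . E Y], [Y → . d g g] }  — shift, 2 reduces
  I2: { [E → . *], [E → . g E], [Y → . * Y], [Y → . *], [Y → . E Y], [Y → . d g g], [Y → E . Y] }  — shift
  I3: { [Y' → Y .] }  — accept
  I4: { [Y → d . g g] }  — shift
  I5: { [E → . *], [E → . g E], [E → g . E] }  — shift
  I6: { [E → * .] }  — reduce
  I7: { [E → g E .] }  — reduce
  I8: { [Y → d g . g] }  — shift
  I9: { [Y → d g g .] }  — reduce
  I10: { [Y → E Y .] }  — reduce
  I11: { [Y → * Y .] }  — reduce

I1 contains complete items [E → * .], [Y → * .] — reduce-reduce conflict.

Answer: Yes — I1: [E → * .] vs [Y → * .]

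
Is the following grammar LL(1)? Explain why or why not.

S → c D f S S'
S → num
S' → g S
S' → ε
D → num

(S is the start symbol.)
No. Predict set conflict for S': { 'g' }

Relevant sets:
  FOLLOW(S') = { $, 'g' }

For S:
  PREDICT(S → c D f S S') = { 'c' }
  PREDICT(S → num) = { 'num' }
For S':
  PREDICT(S' → g S) = { 'g' }
  PREDICT(S' → ε) = { $, 'g' }
D has a single production, so nothing to check there.

Conflict found: Predict set conflict for S': { 'g' }
The grammar is NOT LL(1).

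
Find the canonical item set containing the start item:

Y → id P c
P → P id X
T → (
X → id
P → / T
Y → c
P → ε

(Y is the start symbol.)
{ [Y → . c], [Y → . id P c], [Y' → . Y] }

First, augment the grammar with Y' → Y
I₀ = CLOSURE({ [Y' → . Y] }):
  [Y' → . Y] has the dot before Y: add [Y → . id P c], [Y → . c]
No further items can be added.

I₀ = { [Y → . c], [Y → . id P c], [Y' → . Y] }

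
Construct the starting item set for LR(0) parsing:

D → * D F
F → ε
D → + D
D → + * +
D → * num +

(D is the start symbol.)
First, augment the grammar with D' → D
I₀ = CLOSURE({ [D' → . D] }):
  [D' → . D] has the dot before D: add [D → . * D F], [D → . + D], [D → . + * +], [D → . * num +]
No further items can be added.

I₀ = { [D → . * D F], [D → . * num +], [D → . + * +], [D → . + D], [D' → . D] }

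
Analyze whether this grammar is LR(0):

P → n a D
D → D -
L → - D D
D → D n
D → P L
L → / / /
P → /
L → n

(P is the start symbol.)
A grammar is LR(0) if no state in the canonical LR(0) collection has:
  - both a shift item (dot before a terminal) and a complete item (shift-reduce conflict), or
  - two or more complete items (reduce-reduce conflict; the accept item [P' → P .] counts as a complete item here).

Augment with P' → P and build the canonical LR(0) collection (I0 = CLOSURE({[P' → . P]}), then GOTO on every symbol after a dot until no new states appear). It has 18 states:
  I0: { [P → . /], [P → . n a D], [P' → . P] }  — shift
  I1: { [P → / .] }  — reduce
  I2: { [P' → P .] }  — accept
  I3: { [P → n . a D] }  — shift
  I4: { [D → . D -], [D → . D n], [D → . P L], [P → . /], [P → . n a D], [P → n a . D] }  — shift
  I5: { [D → D . -], [D → D . n], [P → n a D .] }  — shift, reduce
  I6: { [D → P . L], [L → . - D D], [L → . / / /], [L → . n] }  — shift
  I7: { [D → . D -], [D → . D n], [D → . P L], [L → - . D D], [P → . /], [P → . n a D] }  — shift
  I8: { [L → / . / /] }  — shift
  I9: { [D → P L .] }  — reduce
  I10: { [L → n .] }  — reduce
  I11: { [L → / / . /] }  — shift
  I12: { [L → / / / .] }  — reduce
  I13: { [D → . D -], [D → . D n], [D → . P L], [D → D . -], [D → D . n], [L → - D . D], [P → . /], [P → . n a D] }  — shift
  I14: { [D → D - .] }  — reduce
  I15: { [D → D . -], [D → D . n], [L → - D D .] }  — shift, reduce
  I16: { [D → D n .], [P → n . a D] }  — shift, reduce
  I17: { [D → D n .] }  — reduce

Conflict in state I5:
  Shift-reduce conflict between [P → n a D .] and [D → D . -]
So the grammar is NOT LR(0).

Answer: No. Shift-reduce conflict between [P → n a D .] and [D → D . -]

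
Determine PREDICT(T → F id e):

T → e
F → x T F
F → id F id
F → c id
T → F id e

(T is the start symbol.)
PREDICT(T → F id e) = (FIRST(RHS) \ {ε}) ∪ (FOLLOW(T) if ε ∈ FIRST(RHS), i.e. RHS ⇒* ε)
FIRST(F) = { 'c', 'id', 'x' }
FIRST(F id e) = { 'c', 'id', 'x' }
ε ∉ FIRST(F id e), so FOLLOW(T) is not added.
PREDICT(T → F id e) = { 'c', 'id', 'x' }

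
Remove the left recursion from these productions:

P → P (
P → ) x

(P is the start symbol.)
P is directly left-recursive. The standard transformation for
  A → A α₁ | ... | A α_m | β₁ | ... | β_n
is
  A  → β₁ A' | ... | β_n A'
  A' → α₁ A' | ... | α_m A' | ε

P → ) x becomes P → ) x P'
P → P ( becomes P' → ( P'
Add P' → ε

Resulting grammar:
P → ) x P'
P' → ( P'
P' → ε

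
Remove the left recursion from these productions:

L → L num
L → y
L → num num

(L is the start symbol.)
L → y L'
L → num num L'
L' → num L'
L' → ε

L is directly left-recursive. The standard transformation for
  A → A α₁ | ... | A α_m | β₁ | ... | β_n
is
  A  → β₁ A' | ... | β_n A'
  A' → α₁ A' | ... | α_m A' | ε

L → y becomes L → y L'
L → num num becomes L → num num L'
L → L num becomes L' → num L'
Add L' → ε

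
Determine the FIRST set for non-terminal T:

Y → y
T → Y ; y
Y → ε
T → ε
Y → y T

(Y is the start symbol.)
To compute FIRST(T), examine every production with T on the left-hand side, reading each right-hand side left to right until a non-nullable symbol is reached.

FIRST sets of the other non-terminals involved (by the same procedure, iterated to a fixed point):
  FIRST(Y) = { 'y', ε }

From T → Y ; y:
  - Y is a non-terminal: add FIRST(Y) \ {ε} = { 'y' }
    Y is nullable, so continue to the next symbol
  - ';' is a terminal: add ';' and stop
From T → ε:
  - ε-production, so ε ∈ FIRST(T)

Collecting: FIRST(T) = { ';', 'y', ε }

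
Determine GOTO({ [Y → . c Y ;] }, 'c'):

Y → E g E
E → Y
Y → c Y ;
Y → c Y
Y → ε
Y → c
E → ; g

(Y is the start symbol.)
GOTO(I, 'c') = CLOSURE({ [A → αX.β] : [A → α.Xβ] ∈ I, X = 'c' })

Items with dot before 'c', with the dot advanced:
  [Y → . c Y ;] → [Y → c . Y ;]
Closure of the advanced items:
  [Y → c . Y ;] has the dot before Y: add [Y → . E g E], [Y → . c Y ;], [Y → . c Y], [Y → .], [Y → . c]
  [Y → . E g E] has the dot before E: add [E → . Y], [E → . ; g]

GOTO = { [E → . ; g], [E → . Y], [Y → . E g E], [Y → . c Y ;], [Y → . c Y], [Y → . c], [Y → .], [Y → c . Y ;] }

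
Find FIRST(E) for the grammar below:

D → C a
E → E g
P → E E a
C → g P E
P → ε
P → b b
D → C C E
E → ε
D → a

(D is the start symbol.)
To compute FIRST(E), examine every production with E on the left-hand side, reading each right-hand side left to right until a non-nullable symbol is reached.

From E → E g:
  - E is the symbol being defined: contributes nothing new
    E is nullable, so continue to the next symbol
  - g is a terminal: add 'g' and stop
From E → ε:
  - ε-production, so ε ∈ FIRST(E)

Collecting: FIRST(E) = { 'g', ε }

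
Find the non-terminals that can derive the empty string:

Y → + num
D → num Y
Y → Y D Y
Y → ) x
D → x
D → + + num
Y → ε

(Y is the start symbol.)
ε-productions: Y → ε
So Y is immediately nullable.
No further non-terminal can be added: every production for the remaining non-terminals contains a terminal or a non-nullable non-terminal.
Nullable = { 'Y' }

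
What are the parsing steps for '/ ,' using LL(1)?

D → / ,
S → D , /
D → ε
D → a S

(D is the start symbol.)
Stack is shown with the top on the left.

Stack  Input  Action
--------------------
D $    / , $  output D → / ,
/ , $  / , $  match '/'
, $    , $    match ','
$      $      accept

The string is accepted.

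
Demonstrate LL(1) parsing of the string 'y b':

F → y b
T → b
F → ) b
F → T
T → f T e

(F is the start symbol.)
LL(1) parsing maintains a stack (initially the start symbol over $) and the input. At each step: if the stack top is a terminal, match it against the current input token; if it is a non-terminal N, replace it with the RHS of M[N, lookahead] (the unique production whose predict set contains the lookahead).

Stack is shown with the top on the left.

Stack  Input  Action
--------------------
F $    y b $  output F → y b
y b $  y b $  match 'y'
b $    b $    match 'b'
$      $      accept

The string is accepted.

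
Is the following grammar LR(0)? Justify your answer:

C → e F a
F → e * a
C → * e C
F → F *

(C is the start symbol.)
A grammar is LR(0) if no state in the canonical LR(0) collection has:
  - both a shift item (dot before a terminal) and a complete item (shift-reduce conflict), or
  - two or more complete items (reduce-reduce conflict; the accept item [C' → C .] counts as a complete item here).

Augment with C' → C and build the canonical LR(0) collection (I0 = CLOSURE({[C' → . C]}), then GOTO on every symbol after a dot until no new states appear). It has 12 states:
  I0: { [C → . * e C], [C → . e F a], [C' → . C] }  — shift
  I1: { [C → * . e C] }  — shift
  I2: { [C' → C .] }  — accept
  I3: { [C → e . F a], [F → . F *], [F → . e * a] }  — shift
  I4: { [C → e F . a], [F → F . *] }  — shift
  I5: { [F → e . * a] }  — shift
  I6: { [F → e * . a] }  — shift
  I7: { [F → e * a .] }  — reduce
  I8: { [F → F * .] }  — reduce
  I9: { [C → e F a .] }  — reduce
  I10: { [C → * e . C], [C → . * e C], [C → . e F a] }  — shift
  I11: { [C → * e C .] }  — reduce

Every state is either a pure shift/goto state or contains exactly one complete item and nothing to shift — no conflicts. The grammar is LR(0).

Answer: Yes, the grammar is LR(0)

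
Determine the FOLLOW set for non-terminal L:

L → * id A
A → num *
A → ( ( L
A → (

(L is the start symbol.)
{ $ }

To compute FOLLOW(L), find every occurrence of L on a right-hand side N → α L β: add FIRST(β) \ {ε}, and if β is empty or nullable also add FOLLOW(N). Iterate to a fixed point.

L is the start symbol, so $ ∈ FOLLOW(L).
In A → ( ( L: L is at the end, add FOLLOW(A)

The FOLLOW sets referred to above (computed the same way, to a fixed point):
  FOLLOW(A) = { $ }

Taking the union: FOLLOW(L) = { $ }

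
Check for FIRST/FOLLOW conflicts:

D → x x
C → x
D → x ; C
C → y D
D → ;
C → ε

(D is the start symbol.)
A FIRST/FOLLOW conflict occurs when a non-terminal N has a nullable alternative N → β (β ⇒* ε) and another alternative N → α with FIRST(α) ∩ FOLLOW(N) ≠ ∅: on such a lookahead the parser cannot decide between expanding α and letting N vanish via β.

Nullable non-terminals: C.

C: nullable alternative(s) C → ε; FOLLOW(C) = { $ }
  C → x: FIRST \ {ε} = { 'x' } — disjoint from FOLLOW(C)
  C → y D: FIRST \ {ε} = { 'y' } — disjoint from FOLLOW(C)
  C → ε: FIRST \ {ε} = { } — this is the only nullable alternative, skip

D has no nullable alternative, so no FIRST/FOLLOW check is needed there.

No FIRST/FOLLOW conflicts found.

Answer: No FIRST/FOLLOW conflicts.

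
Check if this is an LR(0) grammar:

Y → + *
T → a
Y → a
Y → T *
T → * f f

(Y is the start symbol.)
No. Reduce-reduce conflict: [T → a .] and [Y → a .]

A grammar is LR(0) if no state in the canonical LR(0) collection has:
  - both a shift item (dot before a terminal) and a complete item (shift-reduce conflict), or
  - two or more complete items (reduce-reduce conflict; the accept item [Y' → Y .] counts as a complete item here).

Augment with Y' → Y and build the canonical LR(0) collection (I0 = CLOSURE({[Y' → . Y]}), then GOTO on every symbol after a dot until no new states appear). It has 10 states:
  I0: { [T → . * f f], [T → . a], [Y → . + *], [Y → . T *], [Y → . a], [Y' → . Y] }  — shift
  I1: { [T → * . f f] }  — shift
  I2: { [Y → + . *] }  — shift
  I3: { [Y → T . *] }  — shift
  I4: { [Y' → Y .] }  — accept
  I5: { [T → a .], [Y → a .] }  — 2 reduces
  I6: { [Y → T * .] }  — reduce
  I7: { [Y → + * .] }  — reduce
  I8: { [T → * f . f] }  — shift
  I9: { [T → * f f .] }  — reduce

Conflict in state I5:
  Reduce-reduce conflict: [T → a .] and [Y → a .]
So the grammar is NOT LR(0).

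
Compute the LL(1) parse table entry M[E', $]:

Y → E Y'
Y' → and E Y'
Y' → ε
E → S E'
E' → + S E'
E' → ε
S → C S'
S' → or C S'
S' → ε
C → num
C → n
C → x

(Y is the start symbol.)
To find M[E', $], we find productions for E' where $ is in the predict set (PREDICT(N → α) = (FIRST(α) \ {ε}) ∪ (FOLLOW(N) if α ⇒* ε)).

Relevant sets:
  FOLLOW(E') = { $, 'and' }

E' → + S E': PREDICT = { '+' }
E' → ε: PREDICT = { $, 'and' }
  $ is in predict set, so this production goes in M[E', $]

M[E', $] = E' → ε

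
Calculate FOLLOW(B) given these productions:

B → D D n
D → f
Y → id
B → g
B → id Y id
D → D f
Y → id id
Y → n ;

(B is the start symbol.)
{ $ }

To compute FOLLOW(B), find every occurrence of B on a right-hand side N → α B β: add FIRST(β) \ {ε}, and if β is empty or nullable also add FOLLOW(N). Iterate to a fixed point.

B is the start symbol, so $ ∈ FOLLOW(B).
B does not occur on any right-hand side.

Taking the union: FOLLOW(B) = { $ }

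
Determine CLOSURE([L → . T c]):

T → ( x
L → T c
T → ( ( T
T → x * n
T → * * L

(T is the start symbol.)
{ [L → . T c], [T → . ( ( T], [T → . ( x], [T → . * * L], [T → . x * n] }

Start with: [L → . T c]
  [L → . T c] has the dot before T: add [T → . ( x], [T → . ( ( T], [T → . x * n], [T → . * * L]
No further items can be added.

CLOSURE = { [L → . T c], [T → . ( ( T], [T → . ( x], [T → . * * L], [T → . x * n] }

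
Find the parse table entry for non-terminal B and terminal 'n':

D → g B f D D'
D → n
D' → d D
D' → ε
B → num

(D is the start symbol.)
To find M[B, 'n'], we find productions for B where 'n' is in the predict set (PREDICT(N → α) = (FIRST(α) \ {ε}) ∪ (FOLLOW(N) if α ⇒* ε)).

B → num: PREDICT = { 'num' }

M[B, 'n'] is empty (no production applies)

Answer: Empty (error entry)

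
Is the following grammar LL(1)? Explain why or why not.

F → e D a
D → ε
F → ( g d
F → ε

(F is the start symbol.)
Yes, the grammar is LL(1).

Relevant sets:
  FOLLOW(F) = { $ }

For F:
  PREDICT(F → e D a) = { 'e' }
  PREDICT(F → '(' g d) = { '(' }
  PREDICT(F → ε) = { $ }
D has a single production, so nothing to check there.

All predict sets are disjoint. The grammar IS LL(1).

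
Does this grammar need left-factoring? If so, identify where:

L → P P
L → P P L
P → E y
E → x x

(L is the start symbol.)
Yes, L has productions with common prefix 'P P'

Left-factoring is needed when two productions for the same non-terminal
share a common prefix on the right-hand side.

Productions for L:
  L → P P
  L → P P L

Found common prefix 'P P' in productions for L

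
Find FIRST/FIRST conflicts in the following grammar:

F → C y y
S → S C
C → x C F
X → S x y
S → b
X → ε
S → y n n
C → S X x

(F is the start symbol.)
FIRST sets of the non-terminals at (or reachable through a nullable prefix from) the front of some alternative:
  FIRST(S) = { 'b', 'y' }

Productions for S:
  S → S C: FIRST = { 'b', 'y' }
  S → b: FIRST = { 'b' }
  S → y n n: FIRST = { 'y' }
Productions for C:
  C → x C F: FIRST = { 'x' }
  C → S X x: FIRST = { 'b', 'y' }
Productions for X:
  X → S x y: FIRST = { 'b', 'y' }
  X → ε: FIRST = { ε }
F has only one production, so no FIRST/FIRST conflict is possible there.

Conflict for S: S → S C and S → b
  Overlap: { 'b' }
Conflict for S: S → S C and S → y n n
  Overlap: { 'y' }

Answer: Yes. S → S C / S → b on { 'b' }; S → S C / S → y n n on { 'y' }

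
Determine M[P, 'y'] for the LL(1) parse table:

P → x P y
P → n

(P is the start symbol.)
Empty (error entry)

To find M[P, 'y'], we find productions for P where 'y' is in the predict set (PREDICT(N → α) = (FIRST(α) \ {ε}) ∪ (FOLLOW(N) if α ⇒* ε)).

P → x P y: PREDICT = { 'x' }
P → n: PREDICT = { 'n' }

M[P, 'y'] is empty (no production applies)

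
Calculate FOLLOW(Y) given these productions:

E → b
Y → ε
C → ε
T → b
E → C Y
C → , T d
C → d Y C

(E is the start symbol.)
In E → C Y: Y is at the end, add FOLLOW(E)
In C → d Y C: Y is followed by C, add FIRST(C) \ {ε} = { ',', 'd' }
  C is nullable, so also add FOLLOW(C)

The FOLLOW sets referred to above (computed the same way, to a fixed point):
  FOLLOW(E) = { $ }
  FOLLOW(C) = { $ }

Taking the union: FOLLOW(Y) = { $, ',', 'd' }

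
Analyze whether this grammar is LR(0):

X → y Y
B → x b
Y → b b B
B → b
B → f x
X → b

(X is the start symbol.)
Yes, the grammar is LR(0)

A grammar is LR(0) if no state in the canonical LR(0) collection has:
  - both a shift item (dot before a terminal) and a complete item (shift-reduce conflict), or
  - two or more complete items (reduce-reduce conflict; the accept item [X' → X .] counts as a complete item here).

Augment with X' → X and build the canonical LR(0) collection (I0 = CLOSURE({[X' → . X]}), then GOTO on every symbol after a dot until no new states appear). It has 13 states:
  I0: { [X → . b], [X → . y Y], [X' → . X] }  — shift
  I1: { [X' → X .] }  — accept
  I2: { [X → b .] }  — reduce
  I3: { [X → y . Y], [Y → . b b B] }  — shift
  I4: { [X → y Y .] }  — reduce
  I5: { [Y → b . b B] }  — shift
  I6: { [B → . b], [B → . f x], [B → . x b], [Y → b b . B] }  — shift
  I7: { [Y → b b B .] }  — reduce
  I8: { [B → b .] }  — reduce
  I9: { [B → f . x] }  — shift
  I10: { [B → x . b] }  — shift
  I11: { [B → x b .] }  — reduce
  I12: { [B → f x .] }  — reduce

Every state is either a pure shift/goto state or contains exactly one complete item and nothing to shift — no conflicts. The grammar is LR(0).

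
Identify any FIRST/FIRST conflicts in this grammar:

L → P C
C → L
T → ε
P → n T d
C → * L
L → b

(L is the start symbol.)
No FIRST/FIRST conflicts.

FIRST sets of the non-terminals at (or reachable through a nullable prefix from) the front of some alternative:
  FIRST(P) = { 'n' }
  FIRST(L) = { 'b', 'n' }

Productions for L:
  L → P C: FIRST = { 'n' }
  L → b: FIRST = { 'b' }
Productions for C:
  C → L: FIRST = { 'b', 'n' }
  C → * L: FIRST = { '*' }
T, P have only one production, so no FIRST/FIRST conflict is possible there.

All alternatives of each non-terminal have pairwise disjoint FIRST sets.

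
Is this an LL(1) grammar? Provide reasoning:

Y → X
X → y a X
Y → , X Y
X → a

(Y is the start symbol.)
Yes, the grammar is LL(1).

A grammar is LL(1) if for each non-terminal N with multiple productions, the predict sets of those productions are pairwise disjoint, where PREDICT(N → α) = (FIRST(α) \ {ε}) ∪ (FOLLOW(N) if α ⇒* ε).

Relevant sets:
  FIRST(X) = { 'a', 'y' }

For Y:
  PREDICT(Y → X) = { 'a', 'y' }
  PREDICT(Y → ',' X Y) = { ',' }
For X:
  PREDICT(X → y a X) = { 'y' }
  PREDICT(X → a) = { 'a' }

All predict sets are disjoint. The grammar IS LL(1).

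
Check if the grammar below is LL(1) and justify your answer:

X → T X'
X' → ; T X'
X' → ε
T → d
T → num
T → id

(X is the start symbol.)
Yes, the grammar is LL(1).

A grammar is LL(1) if for each non-terminal N with multiple productions, the predict sets of those productions are pairwise disjoint, where PREDICT(N → α) = (FIRST(α) \ {ε}) ∪ (FOLLOW(N) if α ⇒* ε).

Relevant sets:
  FOLLOW(X') = { $ }

For X':
  PREDICT(X' → ';' T X') = { ';' }
  PREDICT(X' → ε) = { $ }
For T:
  PREDICT(T → d) = { 'd' }
  PREDICT(T → num) = { 'num' }
  PREDICT(T → id) = { 'id' }
X has a single production, so nothing to check there.

All predict sets are disjoint. The grammar IS LL(1).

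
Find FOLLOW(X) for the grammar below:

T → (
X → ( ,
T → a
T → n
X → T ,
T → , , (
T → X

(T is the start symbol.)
{ $, ',' }

To compute FOLLOW(X), find every occurrence of X on a right-hand side N → α X β: add FIRST(β) \ {ε}, and if β is empty or nullable also add FOLLOW(N). Iterate to a fixed point.

In T → X: X is at the end, add FOLLOW(T)

The FOLLOW sets referred to above (computed the same way, to a fixed point):
  FOLLOW(T) = { $, ',' }

Taking the union: FOLLOW(X) = { $, ',' }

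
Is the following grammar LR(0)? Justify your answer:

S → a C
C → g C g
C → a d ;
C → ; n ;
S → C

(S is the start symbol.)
Yes, the grammar is LR(0)

Augment with S' → S and build the canonical LR(0) collection (I0 = CLOSURE({[S' → . S]}), then GOTO on every symbol after a dot until no new states appear). It has 14 states:
  I0: { [C → . ; n ;], [C → . a d ;], [C → . g C g], [S → . C], [S → . a C], [S' → . S] }  — shift
  I1: { [C → ; . n ;] }  — shift
  I2: { [S → C .] }  — reduce
  I3: { [S' → S .] }  — accept
  I4: { [C → . ; n ;], [C → . a d ;], [C → . g C g], [C → a . d ;], [S → a . C] }  — shift
  I5: { [C → . ; n ;], [C → . a d ;], [C → . g C g], [C → g . C g] }  — shift
  I6: { [C → g C . g] }  — shift
  I7: { [C → a . d ;] }  — shift
  I8: { [C → a d . ;] }  — shift
  I9: { [C → a d ; .] }  — reduce
  I10: { [C → g C g .] }  — reduce
  I11: { [S → a C .] }  — reduce
  I12: { [C → ; n . ;] }  — shift
  I13: { [C → ; n ; .] }  — reduce

Every state is either a pure shift/goto state or contains exactly one complete item and nothing to shift — no conflicts. The grammar is LR(0).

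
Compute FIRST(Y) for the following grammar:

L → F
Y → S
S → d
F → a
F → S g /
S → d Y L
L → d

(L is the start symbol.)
{ 'd' }

To compute FIRST(Y), examine every production with Y on the left-hand side, reading each right-hand side left to right until a non-nullable symbol is reached.

FIRST sets of the other non-terminals involved (by the same procedure, iterated to a fixed point):
  FIRST(S) = { 'd' }

From Y → S:
  - S is a non-terminal: add FIRST(S) \ {ε} = { 'd' }
    S is not nullable, so stop

Collecting: FIRST(Y) = { 'd' }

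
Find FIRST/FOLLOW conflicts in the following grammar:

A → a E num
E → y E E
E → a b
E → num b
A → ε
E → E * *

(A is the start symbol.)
No FIRST/FOLLOW conflicts.

A FIRST/FOLLOW conflict occurs when a non-terminal N has a nullable alternative N → β (β ⇒* ε) and another alternative N → α with FIRST(α) ∩ FOLLOW(N) ≠ ∅: on such a lookahead the parser cannot decide between expanding α and letting N vanish via β.

Nullable non-terminals: A.

A: nullable alternative(s) A → ε; FOLLOW(A) = { $ }
  A → a E num: FIRST \ {ε} = { 'a' } — disjoint from FOLLOW(A)
  A → ε: FIRST \ {ε} = { } — this is the only nullable alternative, skip

E has no nullable alternative, so no FIRST/FOLLOW check is needed there.

No FIRST/FOLLOW conflicts found.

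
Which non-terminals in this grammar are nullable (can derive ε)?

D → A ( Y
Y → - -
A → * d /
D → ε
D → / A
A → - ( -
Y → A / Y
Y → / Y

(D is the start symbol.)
ε-productions: D → ε
So D is immediately nullable.
No further non-terminal can be added: every production for the remaining non-terminals contains a terminal or a non-nullable non-terminal.
Nullable = { 'D' }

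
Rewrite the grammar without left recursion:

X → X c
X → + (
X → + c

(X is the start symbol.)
X is directly left-recursive. The standard transformation for
  A → A α₁ | ... | A α_m | β₁ | ... | β_n
is
  A  → β₁ A' | ... | β_n A'
  A' → α₁ A' | ... | α_m A' | ε

X → + ( becomes X → + ( X'
X → + c becomes X → + c X'
X → X c becomes X' → c X'
Add X' → ε

Resulting grammar:
X → + ( X'
X → + c X'
X' → c X'
X' → ε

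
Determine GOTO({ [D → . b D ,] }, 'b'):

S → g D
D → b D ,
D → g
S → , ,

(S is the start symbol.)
{ [D → . b D ,], [D → . g], [D → b . D ,] }

GOTO(I, 'b') = CLOSURE({ [A → αX.β] : [A → α.Xβ] ∈ I, X = 'b' })

Items with dot before 'b', with the dot advanced:
  [D → . b D ,] → [D → b . D ,]
Closure of the advanced items:
  [D → b . D ,] has the dot before D: add [D → . b D ,], [D → . g]

GOTO = { [D → . b D ,], [D → . g], [D → b . D ,] }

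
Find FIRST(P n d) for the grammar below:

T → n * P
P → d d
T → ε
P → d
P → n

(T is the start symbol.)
FIRST sets of the non-terminals involved (from the grammar, by fixed-point iteration):
  FIRST(P) = { 'd', 'n' }

To compute FIRST(P n d), process the symbols left to right:
Symbol P is a non-terminal. Add FIRST(P) \ {ε} = { 'd', 'n' }
P is not nullable (ε ∉ FIRST(P)), so stop here.
FIRST(P n d) = { 'd', 'n' }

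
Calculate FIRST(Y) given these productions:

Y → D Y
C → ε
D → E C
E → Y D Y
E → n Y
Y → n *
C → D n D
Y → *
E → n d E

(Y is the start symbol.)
{ '*', 'n' }

To compute FIRST(Y), examine every production with Y on the left-hand side, reading each right-hand side left to right until a non-nullable symbol is reached.

FIRST sets of the other non-terminals involved (by the same procedure, iterated to a fixed point):
  FIRST(D) = { '*', 'n' }

From Y → D Y:
  - D is a non-terminal: add FIRST(D) \ {ε} = { '*', 'n' }
    D is not nullable, so stop
From Y → n *:
  - n is a terminal: add 'n' and stop
From Y → *:
  - '*' is a terminal: add '*' and stop

Collecting: FIRST(Y) = { '*', 'n' }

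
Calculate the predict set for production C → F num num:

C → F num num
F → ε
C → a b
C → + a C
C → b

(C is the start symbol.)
PREDICT(C → F num num) = (FIRST(RHS) \ {ε}) ∪ (FOLLOW(C) if ε ∈ FIRST(RHS), i.e. RHS ⇒* ε)
FIRST(F) = { ε }
FIRST(F num num) = { 'num' }
ε ∉ FIRST(F num num), so FOLLOW(C) is not added.
PREDICT(C → F num num) = { 'num' }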